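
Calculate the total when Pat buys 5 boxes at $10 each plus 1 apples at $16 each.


Cost of boxes:
5 x $10 = $50
Cost of apples:
1 x $16 = $16
Add both:
$50 + $16 = $66

$66


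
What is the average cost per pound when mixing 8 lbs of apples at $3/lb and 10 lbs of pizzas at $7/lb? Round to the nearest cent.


Cost of apples:
8 x $3 = $24
Cost of pizzas:
10 x $7 = $70
Total cost: $24 + $70 = $94
Total weight: 18 lbs
Average: $94 / 18 = $5.2222... ≈ $5.22/lb

$5.22/lb


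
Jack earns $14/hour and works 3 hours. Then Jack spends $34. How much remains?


Calculate earnings:
3 x $14 = $42
Subtract spending:
$42 - $34 = $8

$8


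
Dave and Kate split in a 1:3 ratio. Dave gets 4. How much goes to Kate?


Find the multiplier:
4 / 1 = 4
Apply to Kate's share:
3 x 4 = 12

12


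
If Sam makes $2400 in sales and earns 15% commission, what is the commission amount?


Convert rate to decimal:
15% = 0.15
Multiply by sales:
$2400 x 0.15 = $360

$360


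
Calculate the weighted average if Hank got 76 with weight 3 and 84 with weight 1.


Weighted sum:
3 x 76 + 1 x 84 = 312
Total weight:
3 + 1 = 4
Weighted average:
312 / 4 = 78

78


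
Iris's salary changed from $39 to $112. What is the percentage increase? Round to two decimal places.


Find the absolute change:
|112 - 39| = 73
Divide by original and multiply by 100:
73 / 39 x 100 = 187.1794...% ≈ 187.18%

187.18%


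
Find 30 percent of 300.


Convert percentage to decimal:
30% = 0.3
Multiply:
300 x 0.3 = 90

90


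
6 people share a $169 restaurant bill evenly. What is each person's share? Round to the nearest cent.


Total bill: $169
Number of people: 6
Each pays: $169 / 6 = $28.1666... ≈ $28.17

$28.17


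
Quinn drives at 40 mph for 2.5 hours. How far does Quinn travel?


Use the formula: distance = speed x time
Speed = 40 mph, Time = 2.5 hours
40 x 2.5 = 100 miles

100 miles


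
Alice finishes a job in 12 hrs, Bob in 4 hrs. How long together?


Alice's rate: 1/12 of the job per hour
Bob's rate: 1/4 of the job per hour
Combined rate: 1/12 + 1/4 = 1/3 per hour
Time = 1 / (1/3) = 3 hours

3 hours


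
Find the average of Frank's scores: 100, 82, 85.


Add the scores:
100 + 82 + 85 = 267
Divide by the number of tests:
267 / 3 = 89

89


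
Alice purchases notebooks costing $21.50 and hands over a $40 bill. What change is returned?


Start with the amount paid:
$40
Subtract the price:
$40 - $21.50 = $18.50

$18.50


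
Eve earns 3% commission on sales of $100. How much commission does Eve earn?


Convert rate to decimal:
3% = 0.03
Multiply by sales:
$100 x 0.03 = $3

$3


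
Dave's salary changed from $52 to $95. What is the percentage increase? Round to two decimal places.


Find the absolute change:
|95 - 52| = 43
Divide by original and multiply by 100:
43 / 52 x 100 = 82.6923...% ≈ 82.69%

82.69%


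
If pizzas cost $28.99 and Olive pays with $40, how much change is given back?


Start with the amount paid:
$40
Subtract the price:
$40 - $28.99 = $11.01

$11.01


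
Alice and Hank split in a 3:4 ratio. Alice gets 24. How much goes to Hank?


Find the multiplier:
24 / 3 = 8
Apply to Hank's share:
4 x 8 = 32

32


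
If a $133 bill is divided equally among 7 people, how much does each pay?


Total bill: $133
Number of people: 7
Each pays: $133 / 7 = $19

$19


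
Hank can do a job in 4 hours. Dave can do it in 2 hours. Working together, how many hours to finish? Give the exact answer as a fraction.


Hank's rate: 1/4 of the job per hour
Dave's rate: 1/2 of the job per hour
Combined rate: 1/4 + 1/2 = 3/4 per hour
Time = 1 / (3/4) = 4/3 hours (≈ 1.33 hours)

4/3 hours


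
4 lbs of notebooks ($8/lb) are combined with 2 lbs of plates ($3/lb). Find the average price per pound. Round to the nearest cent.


Cost of notebooks:
4 x $8 = $32
Cost of plates:
2 x $3 = $6
Total cost: $32 + $6 = $38
Total weight: 6 lbs
Average: $38 / 6 = $6.3333... ≈ $6.33/lb

$6.33/lb


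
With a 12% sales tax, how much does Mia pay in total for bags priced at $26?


Calculate the tax:
12% of $26 = $3.12
Add tax to price:
$26 + $3.12 = $29.12

$29.12


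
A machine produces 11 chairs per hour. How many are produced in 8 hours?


Production rate: 11 chairs per hour
Time: 8 hours
Total: 11 x 8 = 88 chairs

88 chairs


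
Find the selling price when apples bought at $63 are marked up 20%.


Calculate the markup amount:
20% of $63 = $12.60
Add to cost:
$63 + $12.60 = $75.60

$75.60


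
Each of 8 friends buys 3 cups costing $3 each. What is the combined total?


Cost per person:
3 x $3 = $9
Group total:
8 x $9 = $72

$72


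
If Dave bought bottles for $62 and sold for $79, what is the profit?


Selling price = $79
Cost price = $62
Profit = selling price - cost price:
Profit = $79 - $62 = $17

$17


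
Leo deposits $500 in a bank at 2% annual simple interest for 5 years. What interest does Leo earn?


Use the formula I = P x R x T / 100
P x R x T = 500 x 2 x 5 = 5000
I = 5000 / 100 = $50

$50


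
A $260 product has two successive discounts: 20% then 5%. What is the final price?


First discount:
20% of $260 = $52
Price after first discount:
$260 - $52 = $208
Second discount:
5% of $208 = $10.40
Final price:
$208 - $10.40 = $197.60

$197.60


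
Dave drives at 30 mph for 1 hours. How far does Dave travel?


Use the formula: distance = speed x time
Speed = 30 mph, Time = 1 hours
30 x 1 = 30 miles

30 miles


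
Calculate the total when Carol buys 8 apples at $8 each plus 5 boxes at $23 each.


Cost of apples:
8 x $8 = $64
Cost of boxes:
5 x $23 = $115
Add both:
$64 + $115 = $179

$179


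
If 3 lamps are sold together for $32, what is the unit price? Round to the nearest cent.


Total cost: $32
Number of items: 3
Unit price: $32 / 3 = $10.6666... ≈ $10.67

$10.67


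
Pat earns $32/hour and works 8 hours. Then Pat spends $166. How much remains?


Calculate earnings:
8 x $32 = $256
Subtract spending:
$256 - $166 = $90

$90


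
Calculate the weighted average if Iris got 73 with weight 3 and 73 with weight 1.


Weighted sum:
3 x 73 + 1 x 73 = 292
Total weight:
3 + 1 = 4
Weighted average:
292 / 4 = 73

73


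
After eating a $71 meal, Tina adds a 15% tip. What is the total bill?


Calculate the tip:
15% of $71 = $10.65
Add tip to meal cost:
$71 + $10.65 = $81.65

$81.65


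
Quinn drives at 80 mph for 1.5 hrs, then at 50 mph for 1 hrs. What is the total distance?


Leg 1 distance:
80 x 1.5 = 120 miles
Leg 2 distance:
50 x 1 = 50 miles
Total distance:
120 + 50 = 170 miles

170 miles


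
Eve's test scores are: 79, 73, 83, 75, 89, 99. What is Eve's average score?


Add the scores:
79 + 73 + 83 + 75 + 89 + 99 = 498
Divide by the number of tests:
498 / 6 = 83

83


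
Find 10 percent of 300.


Convert percentage to decimal:
10% = 0.1
Multiply:
300 x 0.1 = 30

30


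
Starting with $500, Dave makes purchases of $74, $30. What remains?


Add up expenses:
$74 + $30 = $104
Subtract from budget:
$500 - $104 = $396

$396


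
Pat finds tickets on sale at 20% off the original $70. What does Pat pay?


Calculate the discount amount:
20% of $70 = $14
Subtract from original:
$70 - $14 = $56

$56


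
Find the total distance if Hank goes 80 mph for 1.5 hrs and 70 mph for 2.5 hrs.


Leg 1 distance:
80 x 1.5 = 120 miles
Leg 2 distance:
70 x 2.5 = 175 miles
Total distance:
120 + 175 = 295 miles

295 miles


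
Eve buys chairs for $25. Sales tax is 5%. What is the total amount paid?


Calculate the tax:
5% of $25 = $1.25
Add tax to price:
$25 + $1.25 = $26.25

$26.25


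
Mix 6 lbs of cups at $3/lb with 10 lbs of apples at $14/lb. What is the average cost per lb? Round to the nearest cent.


Cost of cups:
6 x $3 = $18
Cost of apples:
10 x $14 = $140
Total cost: $18 + $140 = $158
Total weight: 16 lbs
Average: $158 / 16 = $9.875 ≈ $9.88/lb

$9.88/lb


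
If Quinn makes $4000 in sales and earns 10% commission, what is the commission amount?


Convert rate to decimal:
10% = 0.1
Multiply by sales:
$4000 x 0.1 = $400

$400


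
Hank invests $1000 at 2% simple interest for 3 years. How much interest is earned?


Use the formula I = P x R x T / 100
P x R x T = 1000 x 2 x 3 = 6000
I = 6000 / 100 = $60

$60


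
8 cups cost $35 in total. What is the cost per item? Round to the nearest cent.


Total cost: $35
Number of items: 8
Unit price: $35 / 8 = $4.375 ≈ $4.38

$4.38


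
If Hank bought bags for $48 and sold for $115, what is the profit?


Selling price = $115
Cost price = $48
Profit = selling price - cost price:
Profit = $115 - $48 = $67

$67


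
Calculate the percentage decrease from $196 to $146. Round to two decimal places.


Find the absolute change:
|146 - 196| = 50
Divide by original and multiply by 100:
50 / 196 x 100 = 25.5102...% ≈ 25.51%

25.51%


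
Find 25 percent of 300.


Convert percentage to decimal:
25% = 0.25
Multiply:
300 x 0.25 = 75

75


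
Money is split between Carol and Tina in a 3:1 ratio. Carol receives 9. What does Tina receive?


Find the multiplier:
9 / 3 = 3
Apply to Tina's share:
1 x 3 = 3

3


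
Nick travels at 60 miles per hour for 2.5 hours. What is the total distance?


Use the formula: distance = speed x time
Speed = 60 mph, Time = 2.5 hours
60 x 2.5 = 150 miles

150 miles


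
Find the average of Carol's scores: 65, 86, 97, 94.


Add the scores:
65 + 86 + 97 + 94 = 342
Divide by the number of tests:
342 / 4 = 85.5

85.5


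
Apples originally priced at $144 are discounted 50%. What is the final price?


Calculate the discount amount:
50% of $144 = $72
Subtract from original:
$144 - $72 = $72

$72


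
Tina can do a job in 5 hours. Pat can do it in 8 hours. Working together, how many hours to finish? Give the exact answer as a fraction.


Tina's rate: 1/5 of the job per hour
Pat's rate: 1/8 of the job per hour
Combined rate: 1/5 + 1/8 = 13/40 per hour
Time = 1 / (13/40) = 40/13 hours (≈ 3.08 hours)

40/13 hours


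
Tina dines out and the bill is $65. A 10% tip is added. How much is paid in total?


Calculate the tip:
10% of $65 = $6.50
Add tip to meal cost:
$65 + $6.50 = $71.50

$71.50


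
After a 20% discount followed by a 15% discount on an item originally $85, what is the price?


First discount:
20% of $85 = $17
Price after first discount:
$85 - $17 = $68
Second discount:
15% of $68 = $10.20
Final price:
$68 - $10.20 = $57.80

$57.80


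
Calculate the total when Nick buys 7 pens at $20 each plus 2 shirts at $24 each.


Cost of pens:
7 x $20 = $140
Cost of shirts:
2 x $24 = $48
Add both:
$140 + $48 = $188

$188


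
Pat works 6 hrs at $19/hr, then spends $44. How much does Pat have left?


Calculate earnings:
6 x $19 = $114
Subtract spending:
$114 - $44 = $70

$70


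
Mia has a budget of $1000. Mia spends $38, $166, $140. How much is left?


Add up expenses:
$38 + $166 + $140 = $344
Subtract from budget:
$1000 - $344 = $656

$656


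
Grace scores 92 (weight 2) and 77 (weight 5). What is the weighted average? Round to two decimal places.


Weighted sum:
2 x 92 + 5 x 77 = 569
Total weight:
2 + 5 = 7
Weighted average:
569 / 7 = 81.2857... ≈ 81.29

81.29


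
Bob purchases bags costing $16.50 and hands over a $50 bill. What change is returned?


Start with the amount paid:
$50
Subtract the price:
$50 - $16.50 = $33.50

$33.50


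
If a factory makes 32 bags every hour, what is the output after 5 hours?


Production rate: 32 bags per hour
Time: 5 hours
Total: 32 x 5 = 160 bags

160 bags


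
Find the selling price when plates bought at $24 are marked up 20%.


Calculate the markup amount:
20% of $24 = $4.80
Add to cost:
$24 + $4.80 = $28.80

$28.80


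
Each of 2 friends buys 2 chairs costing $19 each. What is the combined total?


Cost per person:
2 x $19 = $38
Group total:
2 x $38 = $76

$76


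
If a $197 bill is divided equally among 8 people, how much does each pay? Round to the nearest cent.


Total bill: $197
Number of people: 8
Each pays: $197 / 8 = $24.625 ≈ $24.63

$24.63


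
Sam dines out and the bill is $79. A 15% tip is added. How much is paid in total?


Calculate the tip:
15% of $79 = $11.85
Add tip to meal cost:
$79 + $11.85 = $90.85

$90.85


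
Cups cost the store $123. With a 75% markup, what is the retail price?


Calculate the markup amount:
75% of $123 = $92.25
Add to cost:
$123 + $92.25 = $215.25

$215.25


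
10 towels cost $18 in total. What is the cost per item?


Total cost: $18
Number of items: 10
Unit price: $18 / 10 = $1.80

$1.80


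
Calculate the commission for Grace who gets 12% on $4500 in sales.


Convert rate to decimal:
12% = 0.12
Multiply by sales:
$4500 x 0.12 = $540

$540


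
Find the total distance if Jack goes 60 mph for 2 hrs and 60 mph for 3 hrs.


Leg 1 distance:
60 x 2 = 120 miles
Leg 2 distance:
60 x 3 = 180 miles
Total distance:
120 + 180 = 300 miles

300 miles


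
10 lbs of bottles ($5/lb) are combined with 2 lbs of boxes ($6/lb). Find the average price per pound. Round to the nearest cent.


Cost of bottles:
10 x $5 = $50
Cost of boxes:
2 x $6 = $12
Total cost: $50 + $12 = $62
Total weight: 12 lbs
Average: $62 / 12 = $5.1666... ≈ $5.17/lb

$5.17/lb


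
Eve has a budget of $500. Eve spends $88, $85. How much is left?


Add up expenses:
$88 + $85 = $173
Subtract from budget:
$500 - $173 = $327

$327


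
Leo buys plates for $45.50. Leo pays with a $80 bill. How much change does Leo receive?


Start with the amount paid:
$80
Subtract the price:
$80 - $45.50 = $34.50

$34.50


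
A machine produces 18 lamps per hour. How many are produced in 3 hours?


Production rate: 18 lamps per hour
Time: 3 hours
Total: 18 x 3 = 54 lamps

54 lamps


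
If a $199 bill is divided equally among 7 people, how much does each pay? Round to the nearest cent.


Total bill: $199
Number of people: 7
Each pays: $199 / 7 = $28.4285... ≈ $28.43

$28.43


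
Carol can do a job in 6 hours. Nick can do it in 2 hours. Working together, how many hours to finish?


Carol's rate: 1/6 of the job per hour
Nick's rate: 1/2 of the job per hour
Combined rate: 1/6 + 1/2 = 2/3 per hour
Time = 1 / (2/3) = 3/2 = 1.5 hours

1.5 hours


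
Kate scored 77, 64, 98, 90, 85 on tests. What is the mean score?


Add the scores:
77 + 64 + 98 + 90 + 85 = 414
Divide by the number of tests:
414 / 5 = 82.8

82.8


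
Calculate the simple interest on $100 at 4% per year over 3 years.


Use the formula I = P x R x T / 100
P x R x T = 100 x 4 x 3 = 1200
I = 1200 / 100 = $12

$12


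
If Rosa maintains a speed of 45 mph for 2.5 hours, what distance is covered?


Use the formula: distance = speed x time
Speed = 45 mph, Time = 2.5 hours
45 x 2.5 = 112.5 miles

112.5 miles


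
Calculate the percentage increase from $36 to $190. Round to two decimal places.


Find the absolute change:
|190 - 36| = 154
Divide by original and multiply by 100:
154 / 36 x 100 = 427.7777...% ≈ 427.78%

427.78%


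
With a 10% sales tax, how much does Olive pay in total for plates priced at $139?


Calculate the tax:
10% of $139 = $13.90
Add tax to price:
$139 + $13.90 = $152.90

$152.90


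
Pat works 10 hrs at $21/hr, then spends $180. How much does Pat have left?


Calculate earnings:
10 x $21 = $210
Subtract spending:
$210 - $180 = $30

$30


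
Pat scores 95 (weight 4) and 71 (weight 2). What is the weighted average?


Weighted sum:
4 x 95 + 2 x 71 = 522
Total weight:
4 + 2 = 6
Weighted average:
522 / 6 = 87

87


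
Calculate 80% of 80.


Convert percentage to decimal:
80% = 0.8
Multiply:
80 x 0.8 = 64

64


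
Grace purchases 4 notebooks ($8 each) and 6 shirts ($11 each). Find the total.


Cost of notebooks:
4 x $8 = $32
Cost of shirts:
6 x $11 = $66
Add both:
$32 + $66 = $98

$98


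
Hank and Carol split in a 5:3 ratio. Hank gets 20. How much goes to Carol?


Find the multiplier:
20 / 5 = 4
Apply to Carol's share:
3 x 4 = 12

12


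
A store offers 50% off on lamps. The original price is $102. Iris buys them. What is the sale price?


Calculate the discount amount:
50% of $102 = $51
Subtract from original:
$102 - $51 = $51

$51


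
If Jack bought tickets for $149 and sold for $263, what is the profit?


Selling price = $263
Cost price = $149
Profit = selling price - cost price:
Profit = $263 - $149 = $114

$114


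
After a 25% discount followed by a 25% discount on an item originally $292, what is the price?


First discount:
25% of $292 = $73
Price after first discount:
$292 - $73 = $219
Second discount:
25% of $219 = $54.75
Final price:
$219 - $54.75 = $164.25

$164.25


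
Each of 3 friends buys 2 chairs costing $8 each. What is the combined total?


Cost per person:
2 x $8 = $16
Group total:
3 x $16 = $48

$48


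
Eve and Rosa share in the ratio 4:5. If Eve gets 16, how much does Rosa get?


Find the multiplier:
16 / 4 = 4
Apply to Rosa's share:
5 x 4 = 20

20


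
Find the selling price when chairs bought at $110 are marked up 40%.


Calculate the markup amount:
40% of $110 = $44
Add to cost:
$110 + $44 = $154

$154


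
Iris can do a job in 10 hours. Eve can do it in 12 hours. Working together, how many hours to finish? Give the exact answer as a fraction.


Iris's rate: 1/10 of the job per hour
Eve's rate: 1/12 of the job per hour
Combined rate: 1/10 + 1/12 = 11/60 per hour
Time = 1 / (11/60) = 60/11 hours (≈ 5.45 hours)

60/11 hours


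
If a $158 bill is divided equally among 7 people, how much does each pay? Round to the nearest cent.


Total bill: $158
Number of people: 7
Each pays: $158 / 7 = $22.5714... ≈ $22.57

$22.57


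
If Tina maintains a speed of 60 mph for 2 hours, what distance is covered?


Use the formula: distance = speed x time
Speed = 60 mph, Time = 2 hours
60 x 2 = 120 miles

120 miles


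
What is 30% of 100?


Convert percentage to decimal:
30% = 0.3
Multiply:
100 x 0.3 = 30

30


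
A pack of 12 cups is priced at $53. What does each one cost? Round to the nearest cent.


Total cost: $53
Number of items: 12
Unit price: $53 / 12 = $4.4166... ≈ $4.42

$4.42


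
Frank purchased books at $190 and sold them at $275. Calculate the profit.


Selling price = $275
Cost price = $190
Profit = selling price - cost price:
Profit = $275 - $190 = $85

$85


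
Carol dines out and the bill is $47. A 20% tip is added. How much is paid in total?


Calculate the tip:
20% of $47 = $9.40
Add tip to meal cost:
$47 + $9.40 = $56.40

$56.40


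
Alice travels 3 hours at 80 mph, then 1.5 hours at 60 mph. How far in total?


Leg 1 distance:
80 x 3 = 240 miles
Leg 2 distance:
60 x 1.5 = 90 miles
Total distance:
240 + 90 = 330 miles

330 miles


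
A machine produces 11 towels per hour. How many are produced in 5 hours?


Production rate: 11 towels per hour
Time: 5 hours
Total: 11 x 5 = 55 towels

55 towels


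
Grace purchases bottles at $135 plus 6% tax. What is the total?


Calculate the tax:
6% of $135 = $8.10
Add tax to price:
$135 + $8.10 = $143.10

$143.10


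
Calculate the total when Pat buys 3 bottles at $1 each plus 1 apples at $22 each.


Cost of bottles:
3 x $1 = $3
Cost of apples:
1 x $22 = $22
Add both:
$3 + $22 = $25

$25


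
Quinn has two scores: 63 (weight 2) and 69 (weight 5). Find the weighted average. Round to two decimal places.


Weighted sum:
2 x 63 + 5 x 69 = 471
Total weight:
2 + 5 = 7
Weighted average:
471 / 7 = 67.2857... ≈ 67.29

67.29


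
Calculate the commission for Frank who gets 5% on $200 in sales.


Convert rate to decimal:
5% = 0.05
Multiply by sales:
$200 x 0.05 = $10

$10


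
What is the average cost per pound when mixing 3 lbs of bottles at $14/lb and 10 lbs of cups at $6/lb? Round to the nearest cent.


Cost of bottles:
3 x $14 = $42
Cost of cups:
10 x $6 = $60
Total cost: $42 + $60 = $102
Total weight: 13 lbs
Average: $102 / 13 = $7.8461... ≈ $7.85/lb

$7.85/lb


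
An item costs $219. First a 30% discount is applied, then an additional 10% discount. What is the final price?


First discount:
30% of $219 = $65.70
Price after first discount:
$219 - $65.70 = $153.30
Second discount:
10% of $153.30 = $15.33
Final price:
$153.30 - $15.33 = $137.97

$137.97


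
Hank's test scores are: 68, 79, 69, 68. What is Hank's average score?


Add the scores:
68 + 79 + 69 + 68 = 284
Divide by the number of tests:
284 / 4 = 71

71


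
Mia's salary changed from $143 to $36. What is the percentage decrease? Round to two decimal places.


Find the absolute change:
|36 - 143| = 107
Divide by original and multiply by 100:
107 / 143 x 100 = 74.8251...% ≈ 74.83%

74.83%


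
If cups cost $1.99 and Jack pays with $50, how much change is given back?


Start with the amount paid:
$50
Subtract the price:
$50 - $1.99 = $48.01

$48.01


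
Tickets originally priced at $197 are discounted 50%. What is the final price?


Calculate the discount amount:
50% of $197 = $98.50
Subtract from original:
$197 - $98.50 = $98.50

$98.50


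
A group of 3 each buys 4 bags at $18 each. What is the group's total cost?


Cost per person:
4 x $18 = $72
Group total:
3 x $72 = $216

$216


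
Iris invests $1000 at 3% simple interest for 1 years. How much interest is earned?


Use the formula I = P x R x T / 100
P x R x T = 1000 x 3 x 1 = 3000
I = 3000 / 100 = $30

$30


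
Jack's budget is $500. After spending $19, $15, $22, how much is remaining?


Add up expenses:
$19 + $15 + $22 = $56
Subtract from budget:
$500 - $56 = $444

$444


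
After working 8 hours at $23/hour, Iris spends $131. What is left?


Calculate earnings:
8 x $23 = $184
Subtract spending:
$184 - $131 = $53

$53


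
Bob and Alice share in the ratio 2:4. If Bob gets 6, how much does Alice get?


Find the multiplier:
6 / 2 = 3
Apply to Alice's share:
4 x 3 = 12

12


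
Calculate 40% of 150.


Convert percentage to decimal:
40% = 0.4
Multiply:
150 x 0.4 = 60

60


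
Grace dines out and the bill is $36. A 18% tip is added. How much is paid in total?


Calculate the tip:
18% of $36 = $6.48
Add tip to meal cost:
$36 + $6.48 = $42.48

$42.48


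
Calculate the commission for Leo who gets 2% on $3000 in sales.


Convert rate to decimal:
2% = 0.02
Multiply by sales:
$3000 x 0.02 = $60

$60


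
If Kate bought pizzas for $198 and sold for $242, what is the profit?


Selling price = $242
Cost price = $198
Profit = selling price - cost price:
Profit = $242 - $198 = $44

$44


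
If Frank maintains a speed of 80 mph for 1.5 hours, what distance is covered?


Use the formula: distance = speed x time
Speed = 80 mph, Time = 1.5 hours
80 x 1.5 = 120 miles

120 miles


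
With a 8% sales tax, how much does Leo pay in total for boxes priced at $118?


Calculate the tax:
8% of $118 = $9.44
Add tax to price:
$118 + $9.44 = $127.44

$127.44


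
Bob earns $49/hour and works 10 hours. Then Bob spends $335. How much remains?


Calculate earnings:
10 x $49 = $490
Subtract spending:
$490 - $335 = $155

$155


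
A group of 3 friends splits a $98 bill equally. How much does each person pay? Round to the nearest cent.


Total bill: $98
Number of people: 3
Each pays: $98 / 3 = $32.6666... ≈ $32.67

$32.67


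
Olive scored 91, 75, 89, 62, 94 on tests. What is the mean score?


Add the scores:
91 + 75 + 89 + 62 + 94 = 411
Divide by the number of tests:
411 / 5 = 82.2

82.2


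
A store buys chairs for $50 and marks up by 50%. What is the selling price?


Calculate the markup amount:
50% of $50 = $25
Add to cost:
$50 + $25 = $75

$75


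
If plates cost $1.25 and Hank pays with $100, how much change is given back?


Start with the amount paid:
$100
Subtract the price:
$100 - $1.25 = $98.75

$98.75


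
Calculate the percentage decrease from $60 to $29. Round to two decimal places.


Find the absolute change:
|29 - 60| = 31
Divide by original and multiply by 100:
31 / 60 x 100 = 51.6666...% ≈ 51.67%

51.67%


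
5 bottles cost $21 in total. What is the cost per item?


Total cost: $21
Number of items: 5
Unit price: $21 / 5 = $4.20

$4.20


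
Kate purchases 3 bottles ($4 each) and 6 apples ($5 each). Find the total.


Cost of bottles:
3 x $4 = $12
Cost of apples:
6 x $5 = $30
Add both:
$12 + $30 = $42

$42


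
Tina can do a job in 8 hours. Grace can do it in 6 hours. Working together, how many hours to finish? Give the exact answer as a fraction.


Tina's rate: 1/8 of the job per hour
Grace's rate: 1/6 of the job per hour
Combined rate: 1/8 + 1/6 = 7/24 per hour
Time = 1 / (7/24) = 24/7 hours (≈ 3.43 hours)

24/7 hours


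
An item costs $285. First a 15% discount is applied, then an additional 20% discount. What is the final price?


First discount:
15% of $285 = $42.75
Price after first discount:
$285 - $42.75 = $242.25
Second discount:
20% of $242.25 = $48.45
Final price:
$242.25 - $48.45 = $193.80

$193.80


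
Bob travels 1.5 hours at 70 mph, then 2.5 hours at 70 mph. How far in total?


Leg 1 distance:
70 x 1.5 = 105 miles
Leg 2 distance:
70 x 2.5 = 175 miles
Total distance:
105 + 175 = 280 miles

280 miles


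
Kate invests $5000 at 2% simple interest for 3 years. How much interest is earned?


Use the formula I = P x R x T / 100
P x R x T = 5000 x 2 x 3 = 30000
I = 30000 / 100 = $300

$300


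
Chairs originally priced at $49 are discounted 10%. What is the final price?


Calculate the discount amount:
10% of $49 = $4.90
Subtract from original:
$49 - $4.90 = $44.10

$44.10


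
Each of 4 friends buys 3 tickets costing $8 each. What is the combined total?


Cost per person:
3 x $8 = $24
Group total:
4 x $24 = $96

$96


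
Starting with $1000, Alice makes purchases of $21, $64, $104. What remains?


Add up expenses:
$21 + $64 + $104 = $189
Subtract from budget:
$1000 - $189 = $811

$811


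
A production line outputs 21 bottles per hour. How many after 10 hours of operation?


Production rate: 21 bottles per hour
Time: 10 hours
Total: 21 x 10 = 210 bottles

210 bottles


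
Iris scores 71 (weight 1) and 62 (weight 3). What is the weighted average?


Weighted sum:
1 x 71 + 3 x 62 = 257
Total weight:
1 + 3 = 4
Weighted average:
257 / 4 = 64.25

64.25


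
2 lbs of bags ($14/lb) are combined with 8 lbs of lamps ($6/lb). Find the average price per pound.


Cost of bags:
2 x $14 = $28
Cost of lamps:
8 x $6 = $48
Total cost: $28 + $48 = $76
Total weight: 10 lbs
Average: $76 / 10 = $7.60/lb

$7.60/lb


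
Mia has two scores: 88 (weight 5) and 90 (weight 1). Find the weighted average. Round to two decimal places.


Weighted sum:
5 x 88 + 1 x 90 = 530
Total weight:
5 + 1 = 6
Weighted average:
530 / 6 = 88.3333... ≈ 88.33

88.33


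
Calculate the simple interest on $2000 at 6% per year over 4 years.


Use the formula I = P x R x T / 100
P x R x T = 2000 x 6 x 4 = 48000
I = 48000 / 100 = $480

$480


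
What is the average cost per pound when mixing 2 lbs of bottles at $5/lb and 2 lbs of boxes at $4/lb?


Cost of bottles:
2 x $5 = $10
Cost of boxes:
2 x $4 = $8
Total cost: $10 + $8 = $18
Total weight: 4 lbs
Average: $18 / 4 = $4.50/lb

$4.50/lb


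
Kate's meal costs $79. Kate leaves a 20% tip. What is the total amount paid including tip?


Calculate the tip:
20% of $79 = $15.80
Add tip to meal cost:
$79 + $15.80 = $94.80

$94.80


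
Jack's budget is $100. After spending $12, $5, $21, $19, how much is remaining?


Add up expenses:
$12 + $5 + $21 + $19 = $57
Subtract from budget:
$100 - $57 = $43

$43


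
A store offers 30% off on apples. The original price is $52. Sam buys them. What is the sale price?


Calculate the discount amount:
30% of $52 = $15.60
Subtract from original:
$52 - $15.60 = $36.40

$36.40


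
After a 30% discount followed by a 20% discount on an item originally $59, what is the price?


First discount:
30% of $59 = $17.70
Price after first discount:
$59 - $17.70 = $41.30
Second discount:
20% of $41.30 = $8.26
Final price:
$41.30 - $8.26 = $33.04

$33.04


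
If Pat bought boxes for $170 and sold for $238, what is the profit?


Selling price = $238
Cost price = $170
Profit = selling price - cost price:
Profit = $238 - $170 = $68

$68


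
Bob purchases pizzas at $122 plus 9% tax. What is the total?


Calculate the tax:
9% of $122 = $10.98
Add tax to price:
$122 + $10.98 = $132.98

$132.98


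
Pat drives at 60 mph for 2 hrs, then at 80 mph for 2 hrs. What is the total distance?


Leg 1 distance:
60 x 2 = 120 miles
Leg 2 distance:
80 x 2 = 160 miles
Total distance:
120 + 160 = 280 miles

280 miles


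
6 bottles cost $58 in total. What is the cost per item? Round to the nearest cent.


Total cost: $58
Number of items: 6
Unit price: $58 / 6 = $9.6666... ≈ $9.67

$9.67


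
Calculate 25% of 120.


Convert percentage to decimal:
25% = 0.25
Multiply:
120 x 0.25 = 30

30


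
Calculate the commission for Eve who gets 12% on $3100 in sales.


Convert rate to decimal:
12% = 0.12
Multiply by sales:
$3100 x 0.12 = $372

$372


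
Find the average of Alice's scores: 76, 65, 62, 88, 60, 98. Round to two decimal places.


Add the scores:
76 + 65 + 62 + 88 + 60 + 98 = 449
Divide by the number of tests:
449 / 6 = 74.8333... ≈ 74.83

74.83


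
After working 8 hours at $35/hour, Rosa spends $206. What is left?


Calculate earnings:
8 x $35 = $280
Subtract spending:
$280 - $206 = $74

$74


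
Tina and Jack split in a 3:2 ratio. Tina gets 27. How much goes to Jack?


Find the multiplier:
27 / 3 = 9
Apply to Jack's share:
2 x 9 = 18

18


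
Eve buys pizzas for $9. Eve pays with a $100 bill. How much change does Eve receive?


Start with the amount paid:
$100
Subtract the price:
$100 - $9 = $91

$91


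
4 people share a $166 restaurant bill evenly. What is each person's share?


Total bill: $166
Number of people: 4
Each pays: $166 / 4 = $41.50

$41.50


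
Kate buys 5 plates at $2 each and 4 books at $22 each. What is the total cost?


Cost of plates:
5 x $2 = $10
Cost of books:
4 x $22 = $88
Add both:
$10 + $88 = $98

$98


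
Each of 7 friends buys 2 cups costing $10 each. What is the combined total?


Cost per person:
2 x $10 = $20
Group total:
7 x $20 = $140

$140


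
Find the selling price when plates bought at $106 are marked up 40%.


Calculate the markup amount:
40% of $106 = $42.40
Add to cost:
$106 + $42.40 = $148.40

$148.40


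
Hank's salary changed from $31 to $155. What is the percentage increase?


Find the absolute change:
|155 - 31| = 124
Divide by original and multiply by 100:
124 / 31 x 100 = 400%

400%


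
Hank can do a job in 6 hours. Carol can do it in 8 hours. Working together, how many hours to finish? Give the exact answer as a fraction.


Hank's rate: 1/6 of the job per hour
Carol's rate: 1/8 of the job per hour
Combined rate: 1/6 + 1/8 = 7/24 per hour
Time = 1 / (7/24) = 24/7 hours (≈ 3.43 hours)

24/7 hours


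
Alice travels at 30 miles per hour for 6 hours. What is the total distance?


Use the formula: distance = speed x time
Speed = 30 mph, Time = 6 hours
30 x 6 = 180 miles

180 miles


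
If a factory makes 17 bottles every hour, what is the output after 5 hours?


Production rate: 17 bottles per hour
Time: 5 hours
Total: 17 x 5 = 85 bottles

85 bottles


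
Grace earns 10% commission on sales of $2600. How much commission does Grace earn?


Convert rate to decimal:
10% = 0.1
Multiply by sales:
$2600 x 0.1 = $260

$260


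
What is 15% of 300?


Convert percentage to decimal:
15% = 0.15
Multiply:
300 x 0.15 = 45

45


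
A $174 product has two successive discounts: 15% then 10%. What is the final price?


First discount:
15% of $174 = $26.10
Price after first discount:
$174 - $26.10 = $147.90
Second discount:
10% of $147.90 = $14.79
Final price:
$147.90 - $14.79 = $133.11

$133.11


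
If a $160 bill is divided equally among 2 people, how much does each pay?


Total bill: $160
Number of people: 2
Each pays: $160 / 2 = $80

$80


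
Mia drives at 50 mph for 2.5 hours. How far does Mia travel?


Use the formula: distance = speed x time
Speed = 50 mph, Time = 2.5 hours
50 x 2.5 = 125 miles

125 miles


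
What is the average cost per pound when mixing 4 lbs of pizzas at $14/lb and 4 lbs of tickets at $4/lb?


Cost of pizzas:
4 x $14 = $56
Cost of tickets:
4 x $4 = $16
Total cost: $56 + $16 = $72
Total weight: 8 lbs
Average: $72 / 8 = $9/lb

$9/lb


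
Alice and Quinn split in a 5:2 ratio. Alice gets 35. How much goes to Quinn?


Find the multiplier:
35 / 5 = 7
Apply to Quinn's share:
2 x 7 = 14

14


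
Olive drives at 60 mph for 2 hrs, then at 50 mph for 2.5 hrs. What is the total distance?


Leg 1 distance:
60 x 2 = 120 miles
Leg 2 distance:
50 x 2.5 = 125 miles
Total distance:
120 + 125 = 245 miles

245 miles


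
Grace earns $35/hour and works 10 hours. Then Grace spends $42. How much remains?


Calculate earnings:
10 x $35 = $350
Subtract spending:
$350 - $42 = $308

$308


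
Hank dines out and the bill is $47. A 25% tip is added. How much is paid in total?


Calculate the tip:
25% of $47 = $11.75
Add tip to meal cost:
$47 + $11.75 = $58.75

$58.75


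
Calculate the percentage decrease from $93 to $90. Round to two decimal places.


Find the absolute change:
|90 - 93| = 3
Divide by original and multiply by 100:
3 / 93 x 100 = 3.2258...% ≈ 3.23%

3.23%


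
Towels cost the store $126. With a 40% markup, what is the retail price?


Calculate the markup amount:
40% of $126 = $50.40
Add to cost:
$126 + $50.40 = $176.40

$176.40


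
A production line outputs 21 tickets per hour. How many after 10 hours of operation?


Production rate: 21 tickets per hour
Time: 10 hours
Total: 21 x 10 = 210 tickets

210 tickets


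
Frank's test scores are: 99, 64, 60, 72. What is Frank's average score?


Add the scores:
99 + 64 + 60 + 72 = 295
Divide by the number of tests:
295 / 4 = 73.75

73.75


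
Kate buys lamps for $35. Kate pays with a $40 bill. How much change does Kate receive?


Start with the amount paid:
$40
Subtract the price:
$40 - $35 = $5

$5


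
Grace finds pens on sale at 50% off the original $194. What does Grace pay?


Calculate the discount amount:
50% of $194 = $97
Subtract from original:
$194 - $97 = $97

$97


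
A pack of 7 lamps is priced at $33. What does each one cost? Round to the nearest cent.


Total cost: $33
Number of items: 7
Unit price: $33 / 7 = $4.7142... ≈ $4.71

$4.71


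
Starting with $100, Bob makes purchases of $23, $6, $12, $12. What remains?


Add up expenses:
$23 + $6 + $12 + $12 = $53
Subtract from budget:
$100 - $53 = $47

$47


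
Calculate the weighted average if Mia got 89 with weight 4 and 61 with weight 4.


Weighted sum:
4 x 89 + 4 x 61 = 600
Total weight:
4 + 4 = 8
Weighted average:
600 / 8 = 75

75


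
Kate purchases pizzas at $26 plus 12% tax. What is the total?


Calculate the tax:
12% of $26 = $3.12
Add tax to price:
$26 + $3.12 = $29.12

$29.12


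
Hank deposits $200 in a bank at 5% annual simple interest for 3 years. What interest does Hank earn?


Use the formula I = P x R x T / 100
P x R x T = 200 x 5 x 3 = 3000
I = 3000 / 100 = $30

$30


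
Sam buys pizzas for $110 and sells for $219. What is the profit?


Selling price = $219
Cost price = $110
Profit = selling price - cost price:
Profit = $219 - $110 = $109

$109


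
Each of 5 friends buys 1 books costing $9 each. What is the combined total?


Cost per person:
1 x $9 = $9
Group total:
5 x $9 = $45

$45


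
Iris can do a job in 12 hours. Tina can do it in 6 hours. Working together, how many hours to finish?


Iris's rate: 1/12 of the job per hour
Tina's rate: 1/6 of the job per hour
Combined rate: 1/12 + 1/6 = 1/4 per hour
Time = 1 / (1/4) = 4 hours

4 hours


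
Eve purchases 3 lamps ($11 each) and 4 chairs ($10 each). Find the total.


Cost of lamps:
3 x $11 = $33
Cost of chairs:
4 x $10 = $40
Add both:
$33 + $40 = $73

$73


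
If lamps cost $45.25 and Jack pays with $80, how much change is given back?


Start with the amount paid:
$80
Subtract the price:
$80 - $45.25 = $34.75

$34.75


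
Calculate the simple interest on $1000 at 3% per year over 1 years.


Use the formula I = P x R x T / 100
P x R x T = 1000 x 3 x 1 = 3000
I = 3000 / 100 = $30

$30


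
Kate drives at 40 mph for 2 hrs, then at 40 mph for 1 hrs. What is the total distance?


Leg 1 distance:
40 x 2 = 80 miles
Leg 2 distance:
40 x 1 = 40 miles
Total distance:
80 + 40 = 120 miles

120 miles


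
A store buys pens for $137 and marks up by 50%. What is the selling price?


Calculate the markup amount:
50% of $137 = $68.50
Add to cost:
$137 + $68.50 = $205.50

$205.50


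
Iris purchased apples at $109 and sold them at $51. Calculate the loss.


Selling price = $51
Cost price = $109
Loss = cost price - selling price:
Loss = $109 - $51 = $58

$58


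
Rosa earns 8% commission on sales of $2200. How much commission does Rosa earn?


Convert rate to decimal:
8% = 0.08
Multiply by sales:
$2200 x 0.08 = $176

$176


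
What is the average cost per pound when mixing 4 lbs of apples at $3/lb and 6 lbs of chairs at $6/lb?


Cost of apples:
4 x $3 = $12
Cost of chairs:
6 x $6 = $36
Total cost: $12 + $36 = $48
Total weight: 10 lbs
Average: $48 / 10 = $4.80/lb

$4.80/lb


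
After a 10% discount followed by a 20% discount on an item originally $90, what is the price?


First discount:
10% of $90 = $9
Price after first discount:
$90 - $9 = $81
Second discount:
20% of $81 = $16.20
Final price:
$81 - $16.20 = $64.80

$64.80


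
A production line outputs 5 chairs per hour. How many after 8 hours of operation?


Production rate: 5 chairs per hour
Time: 8 hours
Total: 5 x 8 = 40 chairs

40 chairs


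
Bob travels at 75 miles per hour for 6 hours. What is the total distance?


Use the formula: distance = speed x time
Speed = 75 mph, Time = 6 hours
75 x 6 = 450 miles

450 miles


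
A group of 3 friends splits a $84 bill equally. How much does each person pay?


Total bill: $84
Number of people: 3
Each pays: $84 / 3 = $28

$28


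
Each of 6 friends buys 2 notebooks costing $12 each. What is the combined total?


Cost per person:
2 x $12 = $24
Group total:
6 x $24 = $144

$144


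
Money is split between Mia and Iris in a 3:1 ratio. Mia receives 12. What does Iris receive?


Find the multiplier:
12 / 3 = 4
Apply to Iris's share:
1 x 4 = 4

4


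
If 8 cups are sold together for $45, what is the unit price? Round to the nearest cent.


Total cost: $45
Number of items: 8
Unit price: $45 / 8 = $5.625 ≈ $5.63

$5.63


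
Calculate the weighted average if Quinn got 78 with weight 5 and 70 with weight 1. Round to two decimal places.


Weighted sum:
5 x 78 + 1 x 70 = 460
Total weight:
5 + 1 = 6
Weighted average:
460 / 6 = 76.6666... ≈ 76.67

76.67


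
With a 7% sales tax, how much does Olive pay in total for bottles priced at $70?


Calculate the tax:
7% of $70 = $4.90
Add tax to price:
$70 + $4.90 = $74.90

$74.90


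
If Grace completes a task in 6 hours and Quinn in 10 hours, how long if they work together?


Grace's rate: 1/6 of the job per hour
Quinn's rate: 1/10 of the job per hour
Combined rate: 1/6 + 1/10 = 4/15 per hour
Time = 1 / (4/15) = 15/4 = 3.75 hours

3.75 hours
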